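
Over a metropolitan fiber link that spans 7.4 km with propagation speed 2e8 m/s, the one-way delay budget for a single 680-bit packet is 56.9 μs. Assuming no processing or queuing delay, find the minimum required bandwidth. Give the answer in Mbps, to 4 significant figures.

34.17 Mbps

Propagation delay = 7400 / 200000000 = 37 μs.
Transmission budget = 56.9 − 37 = 19.9 μs.
R ≥ L / t_tx = 680 bits / 1.99e-05 s = 34.17 Mbps.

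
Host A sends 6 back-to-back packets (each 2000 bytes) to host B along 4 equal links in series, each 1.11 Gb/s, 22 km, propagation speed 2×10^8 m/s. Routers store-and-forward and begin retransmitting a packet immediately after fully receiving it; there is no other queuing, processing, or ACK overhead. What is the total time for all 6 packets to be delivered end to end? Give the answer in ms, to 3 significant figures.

0.570 ms

Per-hop transmission t_tx = L/R = 16000/1110000000 = 0.0144144 ms.
Per-hop propagation t_prop = 22000/200000000 = 0.11 ms.
Pipeline fill: first packet needs 4·t_tx to clear all hops; remaining 5 packets each add one t_tx.
Total = (4+6-1)·t_tx + 4·t_prop = 9·0.0144144 + 4·0.11 = 0.570 ms.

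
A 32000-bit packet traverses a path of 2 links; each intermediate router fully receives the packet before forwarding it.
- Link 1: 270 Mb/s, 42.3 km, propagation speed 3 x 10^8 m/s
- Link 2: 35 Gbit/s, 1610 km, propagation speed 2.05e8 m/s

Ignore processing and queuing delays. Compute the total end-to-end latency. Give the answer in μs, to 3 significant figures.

8110 μs

Transmission delays (L/R per hop): 118.519, 0.914286 μs; sum = 119.433 μs.
Propagation delays (d/s per hop): 141, 7853.66 μs; sum = 7994.66 μs.
End-to-end = 8110 μs.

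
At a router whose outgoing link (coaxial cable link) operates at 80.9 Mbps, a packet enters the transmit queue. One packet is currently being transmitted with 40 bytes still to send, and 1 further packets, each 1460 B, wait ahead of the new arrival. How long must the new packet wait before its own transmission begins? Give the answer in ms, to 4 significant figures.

0.1483 ms

Each queued packet: L/R = 11680/80900000 = 0.144376 ms.
1 queued → 0.144376 ms.
Plus remaining 320 bits of current packet: 0.0039555 ms.
Queuing delay = 0.1483 ms.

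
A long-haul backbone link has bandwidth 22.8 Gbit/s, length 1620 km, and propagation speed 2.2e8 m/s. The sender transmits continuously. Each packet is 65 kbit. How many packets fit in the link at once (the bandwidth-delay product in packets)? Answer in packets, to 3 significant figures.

Propagation delay = 1620000 / 2.2e+08 = 0.00736364 s.
BDP = R × t_prop = 22800000000 × 0.00736364 = 167891000 bits.
In packets of 65000 bits: 2580 packets.

2580 packets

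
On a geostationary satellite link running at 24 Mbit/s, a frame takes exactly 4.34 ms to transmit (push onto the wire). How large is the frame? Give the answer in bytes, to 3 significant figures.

L = R × t_tx = 24000000 b/s × 0.00434 s = 104160 bits.
In bytes: 104160 / 8 = 13000 bytes.

13000 bytes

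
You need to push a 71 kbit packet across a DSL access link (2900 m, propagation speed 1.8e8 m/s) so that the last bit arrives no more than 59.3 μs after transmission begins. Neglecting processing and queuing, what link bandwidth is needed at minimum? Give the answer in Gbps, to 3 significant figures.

1.64 Gbps

Propagation delay = 2900 / 180000000 = 16.1111 μs.
Transmission budget = 59.3 − 16.1111 = 43.1889 μs.
R ≥ L / t_tx = 71000 bits / 4.31889e-05 s = 1.64 Gbps.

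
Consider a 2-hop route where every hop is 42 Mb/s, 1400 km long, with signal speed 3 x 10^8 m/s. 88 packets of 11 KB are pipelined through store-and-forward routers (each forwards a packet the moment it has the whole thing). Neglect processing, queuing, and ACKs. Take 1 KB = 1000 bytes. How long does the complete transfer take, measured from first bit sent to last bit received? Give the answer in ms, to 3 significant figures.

Per-hop transmission t_tx = L/R = 88000/42000000 = 2.09524 ms.
Per-hop propagation t_prop = 1400000/300000000 = 4.66667 ms.
Pipeline fill: first packet needs 2·t_tx to clear all hops; remaining 87 packets each add one t_tx.
Total = (2+88-1)·t_tx + 2·t_prop = 89·2.09524 + 2·4.66667 = 196 ms.

196 ms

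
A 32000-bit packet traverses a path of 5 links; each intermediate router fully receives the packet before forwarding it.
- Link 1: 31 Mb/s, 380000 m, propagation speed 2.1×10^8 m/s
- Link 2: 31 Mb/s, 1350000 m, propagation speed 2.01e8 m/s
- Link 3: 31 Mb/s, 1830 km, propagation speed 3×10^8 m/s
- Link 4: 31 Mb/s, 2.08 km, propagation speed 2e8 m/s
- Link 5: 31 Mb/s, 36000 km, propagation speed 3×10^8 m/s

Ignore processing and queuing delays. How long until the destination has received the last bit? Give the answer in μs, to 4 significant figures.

Transmission delay per hop = L/R = 32000/31000000 = 1032.26 μs; 5 hops → 5161.29 μs.
Propagation delays (d/s per hop): 1809.52, 6716.42, 6100, 10.4, 120000 μs; sum = 134636 μs.
End-to-end = 139800 μs.

139800 μs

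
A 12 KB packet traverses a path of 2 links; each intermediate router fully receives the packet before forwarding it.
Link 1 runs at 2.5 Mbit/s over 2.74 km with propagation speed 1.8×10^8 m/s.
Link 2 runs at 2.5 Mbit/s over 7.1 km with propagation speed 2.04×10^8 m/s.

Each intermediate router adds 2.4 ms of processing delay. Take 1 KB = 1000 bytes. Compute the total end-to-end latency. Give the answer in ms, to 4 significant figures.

L = 96000 bits.
Transmission delay per hop = L/R = 96000/2500000 = 38.4 ms; 2 hops → 76.8 ms.
Propagation delays (d/s per hop): 0.0152222, 0.0348039 ms; sum = 0.0500261 ms.
Processing at 1 router(s): 1 × 2.4 ms = 2.4 ms.
End-to-end = 79.25 ms.

79.25 ms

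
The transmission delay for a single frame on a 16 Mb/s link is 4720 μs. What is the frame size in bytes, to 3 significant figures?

L = R × t_tx = 16000000 b/s × 0.00472 s = 75520 bits.
In bytes: 75520 / 8 = 9440 bytes.

9440 bytes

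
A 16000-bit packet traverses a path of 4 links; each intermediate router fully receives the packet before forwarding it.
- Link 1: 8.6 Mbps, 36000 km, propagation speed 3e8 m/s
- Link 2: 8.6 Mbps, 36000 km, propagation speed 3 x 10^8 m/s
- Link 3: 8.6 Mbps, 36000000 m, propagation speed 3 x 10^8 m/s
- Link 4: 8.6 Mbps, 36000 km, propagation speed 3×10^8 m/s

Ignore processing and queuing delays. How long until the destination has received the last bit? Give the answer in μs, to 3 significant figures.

Transmission delay per hop = L/R = 16000/8600000 = 1860.47 μs; 4 hops → 7441.86 μs.
Propagation delays (d/s per hop): 120000, 120000, 120000, 120000 μs; sum = 480000 μs.
End-to-end = 487000 μs.

487000 μs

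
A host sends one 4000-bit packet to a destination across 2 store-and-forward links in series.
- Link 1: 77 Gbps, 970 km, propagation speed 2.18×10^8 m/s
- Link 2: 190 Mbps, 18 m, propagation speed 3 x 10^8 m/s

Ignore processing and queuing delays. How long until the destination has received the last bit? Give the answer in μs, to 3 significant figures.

Transmission delays (L/R per hop): 0.0519481, 21.0526 μs; sum = 21.1046 μs.
Propagation delays (d/s per hop): 4449.54, 0.06 μs; sum = 4449.6 μs.
End-to-end = 4470 μs.

4470 μs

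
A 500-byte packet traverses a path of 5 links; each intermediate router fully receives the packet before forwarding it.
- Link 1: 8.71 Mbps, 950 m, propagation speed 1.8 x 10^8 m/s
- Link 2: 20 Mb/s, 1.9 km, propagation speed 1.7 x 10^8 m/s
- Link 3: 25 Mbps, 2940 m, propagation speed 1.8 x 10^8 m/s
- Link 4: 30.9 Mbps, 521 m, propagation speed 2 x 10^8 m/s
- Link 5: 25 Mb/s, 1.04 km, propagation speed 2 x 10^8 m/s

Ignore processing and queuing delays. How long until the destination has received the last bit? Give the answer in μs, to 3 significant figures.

1150 μs

L = 500 × 8 = 4000 bits.
Transmission delays (L/R per hop): 459.242, 200, 160, 129.45, 160 μs; sum = 1108.69 μs.
Propagation delays (d/s per hop): 5.27778, 11.1765, 16.3333, 2.605, 5.2 μs; sum = 40.5926 μs.
End-to-end = 1150 μs.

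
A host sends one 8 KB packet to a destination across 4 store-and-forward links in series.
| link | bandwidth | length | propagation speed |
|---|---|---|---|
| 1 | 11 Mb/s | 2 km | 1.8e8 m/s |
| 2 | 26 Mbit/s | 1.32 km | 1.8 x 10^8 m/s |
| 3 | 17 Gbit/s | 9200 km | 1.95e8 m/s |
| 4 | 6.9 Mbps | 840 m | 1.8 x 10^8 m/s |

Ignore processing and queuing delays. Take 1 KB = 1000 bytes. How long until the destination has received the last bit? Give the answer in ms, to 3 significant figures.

64.8 ms

L = 64000 bits.
Transmission delays (L/R per hop): 5.81818, 2.46154, 0.00376471, 9.27536 ms; sum = 17.5588 ms.
Propagation delays (d/s per hop): 0.0111111, 0.00733333, 47.1795, 0.00466667 ms; sum = 47.2026 ms.
End-to-end = 64.8 ms.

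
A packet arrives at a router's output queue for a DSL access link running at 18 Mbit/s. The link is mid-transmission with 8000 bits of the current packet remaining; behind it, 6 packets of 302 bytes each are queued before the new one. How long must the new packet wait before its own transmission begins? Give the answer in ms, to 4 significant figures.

Each queued packet: L/R = 2416/18000000 = 0.134222 ms.
6 queued → 0.805333 ms.
Plus remaining 8000 bits of current packet: 0.444444 ms.
Queuing delay = 1.250 ms.

1.250 ms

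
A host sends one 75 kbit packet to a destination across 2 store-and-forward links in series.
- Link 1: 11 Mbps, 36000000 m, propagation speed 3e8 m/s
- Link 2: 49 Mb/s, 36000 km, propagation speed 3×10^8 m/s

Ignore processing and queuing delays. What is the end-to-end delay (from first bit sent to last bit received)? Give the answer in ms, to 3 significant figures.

248 ms

L = 75000 bits.
Transmission delays (L/R per hop): 6.81818, 1.53061 ms; sum = 8.34879 ms.
Propagation delays (d/s per hop): 120, 120 ms; sum = 240 ms.
End-to-end = 248 ms.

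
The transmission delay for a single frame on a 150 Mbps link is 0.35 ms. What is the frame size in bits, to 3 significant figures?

L = R × t_tx = 150000000 b/s × 0.00035 s = 52500 bits.

52500 bits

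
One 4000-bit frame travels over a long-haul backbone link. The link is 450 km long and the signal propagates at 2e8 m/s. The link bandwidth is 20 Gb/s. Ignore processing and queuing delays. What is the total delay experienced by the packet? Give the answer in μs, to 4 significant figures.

2250 μs

Transmission delay = L/R = 4000 / 20000000000 = 0.2 μs.
Propagation delay = d/s = 450000 m / 200000000 m/s = 2250 μs.
Total = 2250 μs.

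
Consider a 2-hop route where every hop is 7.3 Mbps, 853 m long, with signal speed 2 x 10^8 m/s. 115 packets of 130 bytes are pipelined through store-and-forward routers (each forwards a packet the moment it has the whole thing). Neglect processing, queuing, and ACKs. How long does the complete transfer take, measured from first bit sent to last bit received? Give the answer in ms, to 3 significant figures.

16.5 ms

Per-hop transmission t_tx = L/R = 1040/7300000 = 0.142466 ms.
Per-hop propagation t_prop = 853/200000000 = 0.004265 ms.
Pipeline fill: first packet needs 2·t_tx to clear all hops; remaining 114 packets each add one t_tx.
Total = (2+115-1)·t_tx + 2·t_prop = 116·0.142466 + 2·0.004265 = 16.5 ms.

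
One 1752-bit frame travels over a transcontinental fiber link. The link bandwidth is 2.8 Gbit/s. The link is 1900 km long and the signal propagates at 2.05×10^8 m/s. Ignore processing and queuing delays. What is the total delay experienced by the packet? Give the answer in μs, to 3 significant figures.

9270 μs

Transmission delay = L/R = 1752 / 2800000000 = 0.625714 μs.
Propagation delay = d/s = 1900000 m / 2.05e+08 m/s = 9268.29 μs.
Total = 9270 μs.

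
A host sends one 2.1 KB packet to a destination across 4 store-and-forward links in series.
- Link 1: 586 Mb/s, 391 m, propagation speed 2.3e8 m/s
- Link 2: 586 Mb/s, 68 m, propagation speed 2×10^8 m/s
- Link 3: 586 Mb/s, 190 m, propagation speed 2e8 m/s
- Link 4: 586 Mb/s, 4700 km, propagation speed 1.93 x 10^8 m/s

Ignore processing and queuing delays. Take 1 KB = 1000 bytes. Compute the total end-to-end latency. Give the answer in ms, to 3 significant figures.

L = 16800 bits.
Transmission delay per hop = L/R = 16800/586000000 = 0.0286689 ms; 4 hops → 0.114676 ms.
Propagation delays (d/s per hop): 0.0017, 0.00034, 0.00095, 24.3523 ms; sum = 24.3553 ms.
End-to-end = 24.5 ms.

24.5 ms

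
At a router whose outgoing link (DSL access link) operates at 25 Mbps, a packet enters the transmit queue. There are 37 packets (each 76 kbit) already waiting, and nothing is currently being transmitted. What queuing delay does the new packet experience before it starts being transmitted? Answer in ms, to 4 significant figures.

Each queued packet: L/R = 76000/25000000 = 3.04 ms.
37 queued → 112.48 ms.
Queuing delay = 112.5 ms.

112.5 ms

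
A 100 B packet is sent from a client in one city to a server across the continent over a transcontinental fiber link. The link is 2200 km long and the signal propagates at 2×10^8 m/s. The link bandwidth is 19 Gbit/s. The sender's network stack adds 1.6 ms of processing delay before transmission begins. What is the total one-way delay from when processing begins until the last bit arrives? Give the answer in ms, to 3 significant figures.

L = 100 × 8 = 800 bits.
Transmission delay = L/R = 800 / 19000000000 = 4.21053e-05 ms.
Propagation delay = d/s = 2200000 m / 200000000 m/s = 11 ms.
Plus processing delay 1.6 ms = 1.6 ms.
Total = 12.6 ms.

12.6 ms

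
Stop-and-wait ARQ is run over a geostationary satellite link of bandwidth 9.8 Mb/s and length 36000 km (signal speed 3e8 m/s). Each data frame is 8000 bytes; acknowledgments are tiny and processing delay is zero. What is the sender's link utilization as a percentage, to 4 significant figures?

t_tx = L/R = 64000/9800000 = 0.00653061 s.
t_prop = 36000000/300000000 = 0.12 s; RTT = 0.24 s.
Cycle = t_tx + RTT = 0.246531 s.
Utilization = t_tx / cycle = 0.00653061/0.246531 = 2.649 %.

2.649 %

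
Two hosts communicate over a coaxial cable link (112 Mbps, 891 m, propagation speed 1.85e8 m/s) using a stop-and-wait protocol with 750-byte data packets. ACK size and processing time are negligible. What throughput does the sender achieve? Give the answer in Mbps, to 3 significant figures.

94.9 Mbps

t_tx = L/R = 6000/112000000 = 5.35714e-05 s.
t_prop = 891/185000000 = 4.81622e-06 s; RTT = 9.63243e-06 s.
Cycle = t_tx + RTT = 6.32039e-05 s.
Throughput = L / cycle = 6000 / 6.32039e-05 = 94.9 Mbps.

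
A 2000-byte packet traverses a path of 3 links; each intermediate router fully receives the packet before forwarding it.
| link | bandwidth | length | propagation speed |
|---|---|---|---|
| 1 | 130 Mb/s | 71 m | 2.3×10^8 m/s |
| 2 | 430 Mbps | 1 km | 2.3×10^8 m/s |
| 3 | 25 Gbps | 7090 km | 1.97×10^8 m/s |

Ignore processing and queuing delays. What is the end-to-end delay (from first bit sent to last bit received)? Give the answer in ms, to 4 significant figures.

36.16 ms

L = 2000 × 8 = 16000 bits.
Transmission delays (L/R per hop): 0.123077, 0.0372093, 0.00064 ms; sum = 0.160926 ms.
Propagation delays (d/s per hop): 0.000308696, 0.00434783, 35.9898 ms; sum = 35.9945 ms.
End-to-end = 36.16 ms.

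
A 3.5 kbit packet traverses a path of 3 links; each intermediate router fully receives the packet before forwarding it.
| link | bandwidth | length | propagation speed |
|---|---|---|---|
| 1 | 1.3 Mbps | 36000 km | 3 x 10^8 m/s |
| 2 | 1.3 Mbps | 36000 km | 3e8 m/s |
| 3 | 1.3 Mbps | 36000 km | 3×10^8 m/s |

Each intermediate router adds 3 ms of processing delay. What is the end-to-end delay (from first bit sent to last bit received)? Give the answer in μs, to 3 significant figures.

L = 3500 bits.
Transmission delay per hop = L/R = 3500/1300000 = 2692.31 μs; 3 hops → 8076.92 μs.
Propagation delays (d/s per hop): 120000, 120000, 120000 μs; sum = 360000 μs.
Processing at 2 router(s): 2 × 3 ms = 6000 μs.
End-to-end = 374000 μs.

374000 μs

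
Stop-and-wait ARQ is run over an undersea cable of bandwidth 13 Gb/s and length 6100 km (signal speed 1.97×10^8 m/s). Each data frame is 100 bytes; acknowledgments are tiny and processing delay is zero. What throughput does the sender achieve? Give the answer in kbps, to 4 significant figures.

12.92 kbps

t_tx = L/R = 800/13000000000 = 6.15385e-08 s.
t_prop = 6100000/197000000 = 0.0309645 s; RTT = 0.0619289 s.
Cycle = t_tx + RTT = 0.061929 s.
Throughput = L / cycle = 800 / 0.061929 = 12.92 kbps.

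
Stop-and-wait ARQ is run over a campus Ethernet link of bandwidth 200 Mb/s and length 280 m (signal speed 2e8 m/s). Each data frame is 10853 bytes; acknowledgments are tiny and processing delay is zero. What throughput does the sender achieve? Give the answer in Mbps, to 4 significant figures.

198.7 Mbps

t_tx = L/R = 86824/200000000 = 0.00043412 s.
t_prop = 280/200000000 = 1.4e-06 s; RTT = 2.8e-06 s.
Cycle = t_tx + RTT = 0.00043692 s.
Throughput = L / cycle = 86824 / 0.00043692 = 198.7 Mbps.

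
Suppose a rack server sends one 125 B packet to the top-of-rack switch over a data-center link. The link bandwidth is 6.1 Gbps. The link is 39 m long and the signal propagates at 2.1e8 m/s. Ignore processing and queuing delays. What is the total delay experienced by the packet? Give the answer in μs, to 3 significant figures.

L = 125 × 8 = 1000 bits.
Transmission delay = L/R = 1000 / 6100000000 = 0.163934 μs.
Propagation delay = d/s = 39 m / 210000000 m/s = 0.185714 μs.
Total = 0.350 μs.

0.350 μs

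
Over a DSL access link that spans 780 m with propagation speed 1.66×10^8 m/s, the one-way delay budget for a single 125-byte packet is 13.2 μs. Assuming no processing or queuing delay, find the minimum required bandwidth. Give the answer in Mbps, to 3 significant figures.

L = 1000 bits.
Propagation delay = 780 / 166000000 = 4.6988 μs.
Transmission budget = 13.2 − 4.6988 = 8.5012 μs.
R ≥ L / t_tx = 1000 bits / 8.5012e-06 s = 118 Mbps.

118 Mbps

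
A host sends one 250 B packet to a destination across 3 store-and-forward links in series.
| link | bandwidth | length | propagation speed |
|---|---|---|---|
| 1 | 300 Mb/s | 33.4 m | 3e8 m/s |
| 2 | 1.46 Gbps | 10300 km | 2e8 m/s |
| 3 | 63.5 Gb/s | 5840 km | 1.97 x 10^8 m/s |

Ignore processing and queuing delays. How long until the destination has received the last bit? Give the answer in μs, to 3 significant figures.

L = 250 × 8 = 2000 bits.
Transmission delays (L/R per hop): 6.66667, 1.36986, 0.0314961 μs; sum = 8.06803 μs.
Propagation delays (d/s per hop): 0.111333, 51500, 29644.7 μs; sum = 81144.8 μs.
End-to-end = 81200 μs.

81200 μs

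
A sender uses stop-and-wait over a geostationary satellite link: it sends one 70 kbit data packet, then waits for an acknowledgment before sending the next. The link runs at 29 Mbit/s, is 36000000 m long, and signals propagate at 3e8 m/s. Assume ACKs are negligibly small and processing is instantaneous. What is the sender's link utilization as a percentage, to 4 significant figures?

t_tx = L/R = 70000/29000000 = 0.00241379 s.
t_prop = 36000000/300000000 = 0.12 s; RTT = 0.24 s.
Cycle = t_tx + RTT = 0.242414 s.
Utilization = t_tx / cycle = 0.00241379/0.242414 = 0.9957 %.

0.9957 %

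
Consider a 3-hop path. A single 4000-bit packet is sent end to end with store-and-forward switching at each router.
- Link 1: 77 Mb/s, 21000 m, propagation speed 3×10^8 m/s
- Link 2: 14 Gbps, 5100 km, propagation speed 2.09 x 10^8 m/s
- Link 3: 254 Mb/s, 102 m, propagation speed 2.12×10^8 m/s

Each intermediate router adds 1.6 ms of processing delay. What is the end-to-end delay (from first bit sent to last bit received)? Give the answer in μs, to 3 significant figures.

Transmission delays (L/R per hop): 51.9481, 0.285714, 15.748 μs; sum = 67.9818 μs.
Propagation delays (d/s per hop): 70, 24401.9, 0.481132 μs; sum = 24472.4 μs.
Processing at 2 router(s): 2 × 1.6 ms = 3200 μs.
End-to-end = 27700 μs.

27700 μs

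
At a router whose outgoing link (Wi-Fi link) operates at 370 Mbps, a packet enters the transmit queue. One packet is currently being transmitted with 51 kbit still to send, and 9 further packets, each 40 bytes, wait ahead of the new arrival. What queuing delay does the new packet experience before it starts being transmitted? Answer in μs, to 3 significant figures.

Each queued packet: L/R = 320/370000000 = 0.864865 μs.
9 queued → 7.78378 μs.
Plus remaining 51000 bits of current packet: 137.838 μs.
Queuing delay = 146 μs.

146 μs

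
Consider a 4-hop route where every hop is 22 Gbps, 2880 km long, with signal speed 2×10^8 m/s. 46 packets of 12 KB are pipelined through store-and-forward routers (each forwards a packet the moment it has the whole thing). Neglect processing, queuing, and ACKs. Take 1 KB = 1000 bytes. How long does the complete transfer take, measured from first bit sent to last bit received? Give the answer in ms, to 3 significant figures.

57.8 ms

Per-hop transmission t_tx = L/R = 96000/22000000000 = 0.00436364 ms.
Per-hop propagation t_prop = 2880000/200000000 = 14.4 ms.
Pipeline fill: first packet needs 4·t_tx to clear all hops; remaining 45 packets each add one t_tx.
Total = (4+46-1)·t_tx + 4·t_prop = 49·0.00436364 + 4·14.4 = 57.8 ms.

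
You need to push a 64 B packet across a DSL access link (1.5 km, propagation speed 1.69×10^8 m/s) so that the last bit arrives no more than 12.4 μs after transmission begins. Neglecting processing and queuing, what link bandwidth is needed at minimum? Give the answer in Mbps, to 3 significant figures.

L = 512 bits.
Propagation delay = 1500 / 169000000 = 8.87574 μs.
Transmission budget = 12.4 − 8.87574 = 3.52426 μs.
R ≥ L / t_tx = 512 bits / 3.52426e-06 s = 145 Mbps.

145 Mbps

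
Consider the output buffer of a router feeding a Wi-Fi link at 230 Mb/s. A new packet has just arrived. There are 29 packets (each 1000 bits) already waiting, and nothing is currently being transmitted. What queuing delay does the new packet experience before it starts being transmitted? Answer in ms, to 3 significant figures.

Each queued packet: L/R = 1000/230000000 = 0.00434783 ms.
29 queued → 0.126087 ms.
Queuing delay = 0.126 ms.

0.126 ms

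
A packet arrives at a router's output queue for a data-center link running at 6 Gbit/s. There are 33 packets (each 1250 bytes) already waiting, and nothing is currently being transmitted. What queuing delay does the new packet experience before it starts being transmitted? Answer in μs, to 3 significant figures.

Each queued packet: L/R = 10000/6000000000 = 1.66667 μs.
33 queued → 55 μs.
Queuing delay = 55.0 μs.

55.0 μs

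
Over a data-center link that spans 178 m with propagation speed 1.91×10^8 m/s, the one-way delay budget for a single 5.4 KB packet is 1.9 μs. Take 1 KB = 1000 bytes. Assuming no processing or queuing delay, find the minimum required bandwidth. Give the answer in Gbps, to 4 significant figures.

L = 43200 bits.
Propagation delay = 178 / 191000000 = 0.931937 μs.
Transmission budget = 1.9 − 0.931937 = 0.968063 μs.
R ≥ L / t_tx = 43200 bits / 9.68063e-07 s = 44.63 Gbps.

44.63 Gbps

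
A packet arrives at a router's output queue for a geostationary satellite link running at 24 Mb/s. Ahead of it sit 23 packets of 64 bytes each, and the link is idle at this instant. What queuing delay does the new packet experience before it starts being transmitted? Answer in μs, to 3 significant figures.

Each queued packet: L/R = 512/24000000 = 21.3333 μs.
23 queued → 490.667 μs.
Queuing delay = 491 μs.

491 μs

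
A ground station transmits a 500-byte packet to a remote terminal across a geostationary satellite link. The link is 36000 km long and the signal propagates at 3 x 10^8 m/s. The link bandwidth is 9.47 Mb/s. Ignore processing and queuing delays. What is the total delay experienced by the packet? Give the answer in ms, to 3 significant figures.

L = 500 × 8 = 4000 bits.
Transmission delay = L/R = 4000 / 9470000 = 0.422386 ms.
Propagation delay = d/s = 36000000 m / 300000000 m/s = 120 ms.
Total = 120 ms.

120 ms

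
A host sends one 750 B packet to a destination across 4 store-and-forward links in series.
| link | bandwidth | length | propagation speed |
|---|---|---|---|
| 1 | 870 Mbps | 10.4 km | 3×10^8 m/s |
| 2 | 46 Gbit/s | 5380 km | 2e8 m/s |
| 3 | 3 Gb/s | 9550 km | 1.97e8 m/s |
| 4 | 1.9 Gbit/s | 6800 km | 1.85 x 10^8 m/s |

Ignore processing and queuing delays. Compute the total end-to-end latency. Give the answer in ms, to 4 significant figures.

L = 750 × 8 = 6000 bits.
Transmission delays (L/R per hop): 0.00689655, 0.000130435, 0.002, 0.00315789 ms; sum = 0.0121849 ms.
Propagation delays (d/s per hop): 0.0346667, 26.9, 48.4772, 36.7568 ms; sum = 112.169 ms.
End-to-end = 112.2 ms.

112.2 ms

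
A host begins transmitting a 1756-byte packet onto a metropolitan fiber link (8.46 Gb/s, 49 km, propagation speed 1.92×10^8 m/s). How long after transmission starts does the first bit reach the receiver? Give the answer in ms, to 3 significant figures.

0.255 ms

First bit experiences only propagation delay: d/s = 49000/192000000 = 0.255 ms.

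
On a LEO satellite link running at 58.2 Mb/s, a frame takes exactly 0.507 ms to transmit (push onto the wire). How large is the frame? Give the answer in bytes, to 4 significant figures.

L = R × t_tx = 58200000 b/s × 0.000507 s = 29507.4 bits.
In bytes: 29507.4 / 8 = 3688 bytes.

3688 bytes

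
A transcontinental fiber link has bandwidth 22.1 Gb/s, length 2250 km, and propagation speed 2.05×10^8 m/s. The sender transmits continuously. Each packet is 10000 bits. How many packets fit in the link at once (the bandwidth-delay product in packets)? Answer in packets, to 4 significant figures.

24260 packets

Propagation delay = 2250000 / 2.05e+08 = 0.0109756 s.
BDP = R × t_prop = 22100000000 × 0.0109756 = 242561000 bits.
In packets of 10000 bits: 24260 packets.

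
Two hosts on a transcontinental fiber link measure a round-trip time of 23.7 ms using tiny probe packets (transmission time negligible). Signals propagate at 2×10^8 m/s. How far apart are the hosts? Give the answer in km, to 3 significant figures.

2370 km

One-way propagation = RTT/2 = 11.85 ms.
d = s × t = 200000000 × 0.01185 = 2370 km.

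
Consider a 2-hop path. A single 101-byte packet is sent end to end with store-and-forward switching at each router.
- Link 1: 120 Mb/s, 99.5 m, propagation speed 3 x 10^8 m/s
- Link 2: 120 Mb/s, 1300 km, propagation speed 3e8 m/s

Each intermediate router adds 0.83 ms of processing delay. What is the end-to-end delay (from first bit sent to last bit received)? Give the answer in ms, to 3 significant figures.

5.18 ms

L = 101 × 8 = 808 bits.
Transmission delay per hop = L/R = 808/120000000 = 0.00673333 ms; 2 hops → 0.0134667 ms.
Propagation delays (d/s per hop): 0.000331667, 4.33333 ms; sum = 4.33367 ms.
Processing at 1 router(s): 1 × 0.83 ms = 0.83 ms.
End-to-end = 5.18 ms.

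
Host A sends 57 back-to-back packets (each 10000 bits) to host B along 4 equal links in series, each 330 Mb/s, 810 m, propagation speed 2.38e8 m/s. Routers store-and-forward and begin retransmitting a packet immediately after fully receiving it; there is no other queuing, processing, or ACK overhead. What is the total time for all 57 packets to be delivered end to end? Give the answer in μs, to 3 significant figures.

1830 μs

Per-hop transmission t_tx = L/R = 10000/330000000 = 30.303 μs.
Per-hop propagation t_prop = 810/238000000 = 3.40336 μs.
Pipeline fill: first packet needs 4·t_tx to clear all hops; remaining 56 packets each add one t_tx.
Total = (4+57-1)·t_tx + 4·t_prop = 60·30.303 + 4·3.40336 = 1830 μs.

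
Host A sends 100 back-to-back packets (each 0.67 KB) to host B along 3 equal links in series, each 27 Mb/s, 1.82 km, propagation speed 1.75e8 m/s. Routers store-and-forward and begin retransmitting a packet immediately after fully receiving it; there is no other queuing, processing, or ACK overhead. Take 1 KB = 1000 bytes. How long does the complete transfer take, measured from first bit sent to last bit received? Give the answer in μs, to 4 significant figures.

20280 μs

Per-hop transmission t_tx = L/R = 5360/27000000 = 198.519 μs.
Per-hop propagation t_prop = 1820/175000000 = 10.4 μs.
Pipeline fill: first packet needs 3·t_tx to clear all hops; remaining 99 packets each add one t_tx.
Total = (3+100-1)·t_tx + 3·t_prop = 102·198.519 + 3·10.4 = 20280 μs.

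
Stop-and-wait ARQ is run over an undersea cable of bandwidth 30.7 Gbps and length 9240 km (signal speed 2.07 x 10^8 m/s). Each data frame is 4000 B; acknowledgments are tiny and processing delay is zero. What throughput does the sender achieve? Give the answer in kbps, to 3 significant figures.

t_tx = L/R = 32000/30700000000 = 1.04235e-06 s.
t_prop = 9240000/2.07e+08 = 0.0446377 s; RTT = 0.0892754 s.
Cycle = t_tx + RTT = 0.0892764 s.
Throughput = L / cycle = 32000 / 0.0892764 = 358 kbps.

358 kbps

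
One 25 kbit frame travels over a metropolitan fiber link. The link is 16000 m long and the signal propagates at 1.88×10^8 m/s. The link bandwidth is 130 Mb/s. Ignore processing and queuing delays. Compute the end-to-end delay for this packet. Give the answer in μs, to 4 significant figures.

L = 25000 bits.
Transmission delay = L/R = 25000 / 130000000 = 192.308 μs.
Propagation delay = d/s = 16000 m / 188000000 m/s = 85.1064 μs.
Total = 277.4 μs.

277.4 μs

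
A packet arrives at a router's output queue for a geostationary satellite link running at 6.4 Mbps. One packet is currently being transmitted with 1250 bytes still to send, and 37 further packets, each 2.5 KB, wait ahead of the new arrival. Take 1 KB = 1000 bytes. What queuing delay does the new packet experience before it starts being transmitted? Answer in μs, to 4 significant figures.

Each queued packet: L/R = 20000/6400000 = 3125 μs.
37 queued → 115625 μs.
Plus remaining 10000 bits of current packet: 1562.5 μs.
Queuing delay = 117200 μs.

117200 μs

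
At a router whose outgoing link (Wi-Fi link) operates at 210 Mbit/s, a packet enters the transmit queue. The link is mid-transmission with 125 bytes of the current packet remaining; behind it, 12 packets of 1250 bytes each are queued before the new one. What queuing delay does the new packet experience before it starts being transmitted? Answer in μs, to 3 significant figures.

Each queued packet: L/R = 10000/210000000 = 47.619 μs.
12 queued → 571.429 μs.
Plus remaining 1000 bits of current packet: 4.7619 μs.
Queuing delay = 576 μs.

576 μs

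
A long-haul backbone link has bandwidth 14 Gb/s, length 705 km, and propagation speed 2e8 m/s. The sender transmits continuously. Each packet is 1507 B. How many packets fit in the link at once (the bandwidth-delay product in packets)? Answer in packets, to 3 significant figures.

4090 packets

Propagation delay = 705000 / 200000000 = 0.003525 s.
BDP = R × t_prop = 14000000000 × 0.003525 = 49350000 bits.
In packets of 12056 bits: 4090 packets.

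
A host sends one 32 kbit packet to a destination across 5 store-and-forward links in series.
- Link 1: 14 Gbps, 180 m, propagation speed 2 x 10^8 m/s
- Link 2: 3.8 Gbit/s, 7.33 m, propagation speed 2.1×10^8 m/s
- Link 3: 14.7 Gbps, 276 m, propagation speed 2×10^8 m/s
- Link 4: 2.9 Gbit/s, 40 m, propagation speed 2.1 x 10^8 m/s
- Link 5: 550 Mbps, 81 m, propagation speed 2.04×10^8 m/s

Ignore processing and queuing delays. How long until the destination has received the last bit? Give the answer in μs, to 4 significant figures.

85.00 μs

L = 32000 bits.
Transmission delays (L/R per hop): 2.28571, 8.42105, 2.17687, 11.0345, 58.1818 μs; sum = 82.0999 μs.
Propagation delays (d/s per hop): 0.9, 0.0349048, 1.38, 0.190476, 0.397059 μs; sum = 2.90244 μs.
End-to-end = 85.00 μs.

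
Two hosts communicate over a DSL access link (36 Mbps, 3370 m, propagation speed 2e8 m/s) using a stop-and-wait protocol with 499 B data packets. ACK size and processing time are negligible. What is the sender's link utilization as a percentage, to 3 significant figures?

t_tx = L/R = 3992/36000000 = 0.000110889 s.
t_prop = 3370/200000000 = 1.685e-05 s; RTT = 3.37e-05 s.
Cycle = t_tx + RTT = 0.000144589 s.
Utilization = t_tx / cycle = 0.000110889/0.000144589 = 76.7 %.

76.7 %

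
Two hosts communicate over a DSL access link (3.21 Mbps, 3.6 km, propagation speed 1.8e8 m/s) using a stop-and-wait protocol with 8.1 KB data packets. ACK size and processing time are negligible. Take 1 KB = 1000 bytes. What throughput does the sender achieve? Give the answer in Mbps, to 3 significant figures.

3.20 Mbps

t_tx = L/R = 64800/3210000 = 0.0201869 s.
t_prop = 3600/180000000 = 2e-05 s; RTT = 4e-05 s.
Cycle = t_tx + RTT = 0.0202269 s.
Throughput = L / cycle = 64800 / 0.0202269 = 3.20 Mbps.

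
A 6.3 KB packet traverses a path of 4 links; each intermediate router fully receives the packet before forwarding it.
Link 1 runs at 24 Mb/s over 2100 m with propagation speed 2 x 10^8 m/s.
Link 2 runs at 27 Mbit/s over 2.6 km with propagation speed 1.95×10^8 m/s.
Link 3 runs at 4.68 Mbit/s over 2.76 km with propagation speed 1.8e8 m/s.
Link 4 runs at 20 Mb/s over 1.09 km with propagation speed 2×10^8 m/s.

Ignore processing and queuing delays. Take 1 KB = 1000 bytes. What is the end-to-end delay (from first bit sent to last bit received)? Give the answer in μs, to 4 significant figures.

17300 μs

L = 50400 bits.
Transmission delays (L/R per hop): 2100, 1866.67, 10769.2, 2520 μs; sum = 17255.9 μs.
Propagation delays (d/s per hop): 10.5, 13.3333, 15.3333, 5.45 μs; sum = 44.6167 μs.
End-to-end = 17300 μs.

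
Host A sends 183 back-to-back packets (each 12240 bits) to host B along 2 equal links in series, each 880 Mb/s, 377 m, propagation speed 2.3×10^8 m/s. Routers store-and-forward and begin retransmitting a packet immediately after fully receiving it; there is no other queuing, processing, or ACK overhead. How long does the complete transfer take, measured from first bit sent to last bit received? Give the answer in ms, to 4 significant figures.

Per-hop transmission t_tx = L/R = 12240/880000000 = 0.0139091 ms.
Per-hop propagation t_prop = 377/2.3e+08 = 0.00163913 ms.
Pipeline fill: first packet needs 2·t_tx to clear all hops; remaining 182 packets each add one t_tx.
Total = (2+183-1)·t_tx + 2·t_prop = 184·0.0139091 + 2·0.00163913 = 2.563 ms.

2.563 ms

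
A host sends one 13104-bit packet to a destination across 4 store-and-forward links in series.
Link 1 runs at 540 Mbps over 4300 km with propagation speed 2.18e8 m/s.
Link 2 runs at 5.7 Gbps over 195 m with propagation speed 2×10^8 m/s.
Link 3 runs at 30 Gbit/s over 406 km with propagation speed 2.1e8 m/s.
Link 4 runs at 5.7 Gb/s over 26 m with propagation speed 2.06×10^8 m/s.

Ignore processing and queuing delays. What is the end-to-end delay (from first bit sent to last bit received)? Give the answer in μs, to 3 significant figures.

21700 μs

Transmission delays (L/R per hop): 24.2667, 2.29895, 0.4368, 2.29895 μs; sum = 29.3014 μs.
Propagation delays (d/s per hop): 19724.8, 0.975, 1933.33, 0.126214 μs; sum = 21659.2 μs.
End-to-end = 21700 μs.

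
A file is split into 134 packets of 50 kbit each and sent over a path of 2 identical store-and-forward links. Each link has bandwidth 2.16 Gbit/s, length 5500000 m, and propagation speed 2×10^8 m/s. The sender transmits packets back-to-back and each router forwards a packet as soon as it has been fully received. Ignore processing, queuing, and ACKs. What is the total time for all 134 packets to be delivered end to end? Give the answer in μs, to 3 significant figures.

Per-hop transmission t_tx = L/R = 50000/2160000000 = 23.1481 μs.
Per-hop propagation t_prop = 5500000/200000000 = 27500 μs.
Pipeline fill: first packet needs 2·t_tx to clear all hops; remaining 133 packets each add one t_tx.
Total = (2+134-1)·t_tx + 2·t_prop = 135·23.1481 + 2·27500 = 58100 μs.

58100 μs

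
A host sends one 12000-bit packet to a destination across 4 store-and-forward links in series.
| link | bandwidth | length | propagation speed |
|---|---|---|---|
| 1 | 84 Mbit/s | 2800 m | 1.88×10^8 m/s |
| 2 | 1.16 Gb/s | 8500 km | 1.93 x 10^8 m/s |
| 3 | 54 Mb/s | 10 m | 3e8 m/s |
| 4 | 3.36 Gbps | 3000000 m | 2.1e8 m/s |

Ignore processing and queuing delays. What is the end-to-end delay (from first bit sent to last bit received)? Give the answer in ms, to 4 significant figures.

Transmission delays (L/R per hop): 0.142857, 0.0103448, 0.222222, 0.00357143 ms; sum = 0.378996 ms.
Propagation delays (d/s per hop): 0.0148936, 44.0415, 3.33333e-05, 14.2857 ms; sum = 58.3421 ms.
End-to-end = 58.72 ms.

58.72 ms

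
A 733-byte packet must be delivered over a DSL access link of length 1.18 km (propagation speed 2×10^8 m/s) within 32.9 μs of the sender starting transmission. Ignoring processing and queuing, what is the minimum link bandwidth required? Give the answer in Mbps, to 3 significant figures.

L = 5864 bits.
Propagation delay = 1180 / 200000000 = 5.9 μs.
Transmission budget = 32.9 − 5.9 = 27 μs.
R ≥ L / t_tx = 5864 bits / 2.7e-05 s = 217 Mbps.

217 Mbps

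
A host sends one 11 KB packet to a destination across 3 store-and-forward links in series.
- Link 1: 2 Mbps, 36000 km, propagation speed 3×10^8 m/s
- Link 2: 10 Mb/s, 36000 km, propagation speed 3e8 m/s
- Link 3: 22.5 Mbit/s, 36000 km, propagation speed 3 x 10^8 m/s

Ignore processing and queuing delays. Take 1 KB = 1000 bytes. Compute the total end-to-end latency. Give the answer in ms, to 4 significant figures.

L = 88000 bits.
Transmission delays (L/R per hop): 44, 8.8, 3.91111 ms; sum = 56.7111 ms.
Propagation delays (d/s per hop): 120, 120, 120 ms; sum = 360 ms.
End-to-end = 416.7 ms.

416.7 ms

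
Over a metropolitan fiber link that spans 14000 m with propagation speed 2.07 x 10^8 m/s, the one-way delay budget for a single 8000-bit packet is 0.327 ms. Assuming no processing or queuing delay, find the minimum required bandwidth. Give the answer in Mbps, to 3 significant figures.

Propagation delay = 14000 / 2.07e+08 = 0.0676329 ms.
Transmission budget = 0.327 − 0.0676329 = 0.259367 ms.
R ≥ L / t_tx = 8000 bits / 0.000259367 s = 30.8 Mbps.

30.8 Mbps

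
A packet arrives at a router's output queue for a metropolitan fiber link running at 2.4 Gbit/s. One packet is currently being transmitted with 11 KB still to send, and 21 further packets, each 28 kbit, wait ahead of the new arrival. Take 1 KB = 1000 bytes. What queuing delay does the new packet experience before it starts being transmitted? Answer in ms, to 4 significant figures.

0.2817 ms

Each queued packet: L/R = 28000/2400000000 = 0.0116667 ms.
21 queued → 0.245 ms.
Plus remaining 88000 bits of current packet: 0.0366667 ms.
Queuing delay = 0.2817 ms.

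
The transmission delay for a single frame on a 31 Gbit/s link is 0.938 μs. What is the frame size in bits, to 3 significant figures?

29100 bits

L = R × t_tx = 31000000000 b/s × 9.38e-07 s = 29078 bits.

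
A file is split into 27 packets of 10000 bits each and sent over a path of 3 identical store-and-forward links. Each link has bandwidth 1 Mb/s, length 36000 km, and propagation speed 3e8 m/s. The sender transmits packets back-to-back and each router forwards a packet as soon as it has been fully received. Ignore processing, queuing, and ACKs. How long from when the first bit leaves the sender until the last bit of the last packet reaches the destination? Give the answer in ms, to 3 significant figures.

650 ms

Per-hop transmission t_tx = L/R = 10000/1000000 = 10 ms.
Per-hop propagation t_prop = 36000000/300000000 = 120 ms.
Pipeline fill: first packet needs 3·t_tx to clear all hops; remaining 26 packets each add one t_tx.
Total = (3+27-1)·t_tx + 3·t_prop = 29·10 + 3·120 = 650 ms.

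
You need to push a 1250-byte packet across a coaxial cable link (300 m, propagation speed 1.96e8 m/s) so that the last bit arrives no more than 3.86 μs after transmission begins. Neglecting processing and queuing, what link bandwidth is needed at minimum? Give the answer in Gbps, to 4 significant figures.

L = 10000 bits.
Propagation delay = 300 / 196000000 = 1.53061 μs.
Transmission budget = 3.86 − 1.53061 = 2.32939 μs.
R ≥ L / t_tx = 10000 bits / 2.32939e-06 s = 4.293 Gbps.

4.293 Gbps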